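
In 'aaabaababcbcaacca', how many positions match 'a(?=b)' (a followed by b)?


Lookahead 'a(?=b)' matches 'a' only when followed by 'b'.
String: 'aaabaababcbcaacca'
Checking each position where char is 'a':
  pos 0: 'a' -> no (next='a')
  pos 1: 'a' -> no (next='a')
  pos 2: 'a' -> MATCH (next='b')
  pos 4: 'a' -> no (next='a')
  pos 5: 'a' -> MATCH (next='b')
  pos 7: 'a' -> MATCH (next='b')
  pos 12: 'a' -> no (next='a')
  pos 13: 'a' -> no (next='c')
Matching positions: [2, 5, 7]
Count: 3

3


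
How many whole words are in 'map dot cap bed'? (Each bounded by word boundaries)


Word boundaries (\b) mark the start/end of each word.
Text: 'map dot cap bed'
Splitting by whitespace:
  Word 1: 'map'
  Word 2: 'dot'
  Word 3: 'cap'
  Word 4: 'bed'
Total whole words: 4

4


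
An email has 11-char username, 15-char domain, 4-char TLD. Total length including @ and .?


An email address has format: username@domain.tld
Username length: 11
'@' character: 1
Domain length: 15
'.' character: 1
TLD length: 4
Total = 11 + 1 + 15 + 1 + 4 = 32

32


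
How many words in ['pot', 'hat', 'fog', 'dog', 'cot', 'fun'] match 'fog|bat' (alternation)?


Alternation 'fog|bat' matches either 'fog' or 'bat'.
Checking each word:
  'pot' -> no
  'hat' -> no
  'fog' -> MATCH
  'dog' -> no
  'cot' -> no
  'fun' -> no
Matches: ['fog']
Count: 1

1


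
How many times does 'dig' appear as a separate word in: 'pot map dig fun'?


Scanning each word for exact match 'dig':
  Word 1: 'pot' -> no
  Word 2: 'map' -> no
  Word 3: 'dig' -> MATCH
  Word 4: 'fun' -> no
Total matches: 1

1


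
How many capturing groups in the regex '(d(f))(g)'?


To count capturing groups, count each '(' that starts a group.
Pattern: '(d(f))(g)'
Walking through the pattern:
  Position 0: '(' -> group #1
  Position 2: '(' -> group #2
  Position 6: '(' -> group #3
Total capturing groups: 3

3


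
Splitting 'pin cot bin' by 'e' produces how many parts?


Splitting by 'e' breaks the string at each occurrence of the separator.
Text: 'pin cot bin'
Parts after split:
  Part 1: 'pin cot bin'
Total parts: 1

1


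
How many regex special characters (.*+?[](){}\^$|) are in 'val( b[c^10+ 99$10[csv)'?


Regex special characters are: . * + ? [ ] ( ) { } \ ^ $ |
Scanning 'val( b[c^10+ 99$10[csv)':
  pos 3: '(' -> SPECIAL
  pos 6: '[' -> SPECIAL
  pos 8: '^' -> SPECIAL
  pos 11: '+' -> SPECIAL
  pos 15: '$' -> SPECIAL
  pos 18: '[' -> SPECIAL
  pos 22: ')' -> SPECIAL
Special chars found: ['(', '[', '^', '+', '$', '[', ')']
Total: 7

7


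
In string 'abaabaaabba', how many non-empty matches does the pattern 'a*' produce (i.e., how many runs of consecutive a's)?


Pattern 'a*' matches zero or more a's. We want non-empty runs of consecutive a's.
String: 'abaabaaabba'
Walking through the string to find runs of a's:
  Run 1: positions 0-0 -> 'a'
  Run 2: positions 2-3 -> 'aa'
  Run 3: positions 5-7 -> 'aaa'
  Run 4: positions 10-10 -> 'a'
Non-empty runs found: ['a', 'aa', 'aaa', 'a']
Count: 4

4


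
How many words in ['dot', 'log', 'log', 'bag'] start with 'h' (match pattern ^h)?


Pattern ^h anchors to start of word. Check which words begin with 'h':
  'dot' -> no
  'log' -> no
  'log' -> no
  'bag' -> no
Matching words: []
Count: 0

0


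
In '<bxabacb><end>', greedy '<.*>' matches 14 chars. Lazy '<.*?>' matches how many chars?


Greedy '<.*>' tries to match as MUCH as possible.
Lazy '<.*?>' tries to match as LITTLE as possible.

String: '<bxabacb><end>'
Greedy '<.*>' starts at first '<' and extends to the LAST '>': '<bxabacb><end>' (14 chars)
Lazy '<.*?>' starts at first '<' and stops at the FIRST '>': '<bxabacb>' (9 chars)

9


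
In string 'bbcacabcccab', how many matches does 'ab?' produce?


Pattern 'ab?' matches 'a' optionally followed by 'b'.
String: 'bbcacabcccab'
Scanning left to right for 'a' then checking next char:
  Match 1: 'a' (a not followed by b)
  Match 2: 'ab' (a followed by b)
  Match 3: 'ab' (a followed by b)
Total matches: 3

3


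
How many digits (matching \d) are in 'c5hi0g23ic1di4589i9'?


\d matches any digit 0-9.
Scanning 'c5hi0g23ic1di4589i9':
  pos 1: '5' -> DIGIT
  pos 4: '0' -> DIGIT
  pos 6: '2' -> DIGIT
  pos 7: '3' -> DIGIT
  pos 10: '1' -> DIGIT
  pos 13: '4' -> DIGIT
  pos 14: '5' -> DIGIT
  pos 15: '8' -> DIGIT
  pos 16: '9' -> DIGIT
  pos 18: '9' -> DIGIT
Digits found: ['5', '0', '2', '3', '1', '4', '5', '8', '9', '9']
Total: 10

10


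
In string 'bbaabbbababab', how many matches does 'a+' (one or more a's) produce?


Pattern 'a+' matches one or more consecutive a's.
String: 'bbaabbbababab'
Scanning for runs of a:
  Match 1: 'aa' (length 2)
  Match 2: 'a' (length 1)
  Match 3: 'a' (length 1)
  Match 4: 'a' (length 1)
Total matches: 4

4


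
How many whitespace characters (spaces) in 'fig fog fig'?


\s matches whitespace characters (spaces, tabs, etc.).
Text: 'fig fog fig'
This text has 3 words separated by spaces.
Number of spaces = number of words - 1 = 3 - 1 = 2

2


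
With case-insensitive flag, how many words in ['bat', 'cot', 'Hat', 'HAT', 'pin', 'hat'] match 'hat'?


Case-insensitive matching: compare each word's lowercase form to 'hat'.
  'bat' -> lower='bat' -> no
  'cot' -> lower='cot' -> no
  'Hat' -> lower='hat' -> MATCH
  'HAT' -> lower='hat' -> MATCH
  'pin' -> lower='pin' -> no
  'hat' -> lower='hat' -> MATCH
Matches: ['Hat', 'HAT', 'hat']
Count: 3

3


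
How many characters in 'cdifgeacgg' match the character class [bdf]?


Character class [bdf] matches any of: {b, d, f}
Scanning string 'cdifgeacgg' character by character:
  pos 0: 'c' -> no
  pos 1: 'd' -> MATCH
  pos 2: 'i' -> no
  pos 3: 'f' -> MATCH
  pos 4: 'g' -> no
  pos 5: 'e' -> no
  pos 6: 'a' -> no
  pos 7: 'c' -> no
  pos 8: 'g' -> no
  pos 9: 'g' -> no
Total matches: 2

2


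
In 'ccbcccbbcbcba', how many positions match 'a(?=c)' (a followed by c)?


Lookahead 'a(?=c)' matches 'a' only when followed by 'c'.
String: 'ccbcccbbcbcba'
Checking each position where char is 'a':
Matching positions: []
Count: 0

0


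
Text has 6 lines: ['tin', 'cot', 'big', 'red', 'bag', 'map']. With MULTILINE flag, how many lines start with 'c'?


With MULTILINE flag, ^ matches the start of each line.
Lines: ['tin', 'cot', 'big', 'red', 'bag', 'map']
Checking which lines start with 'c':
  Line 1: 'tin' -> no
  Line 2: 'cot' -> MATCH
  Line 3: 'big' -> no
  Line 4: 'red' -> no
  Line 5: 'bag' -> no
  Line 6: 'map' -> no
Matching lines: ['cot']
Count: 1

1


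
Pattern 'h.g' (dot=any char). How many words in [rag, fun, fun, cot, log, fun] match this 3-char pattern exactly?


Pattern 'h.g' means: starts with 'h', any single char, ends with 'g'.
Checking each word (must be exactly 3 chars):
  'rag' (len=3): no
  'fun' (len=3): no
  'fun' (len=3): no
  'cot' (len=3): no
  'log' (len=3): no
  'fun' (len=3): no
Matching words: []
Total: 0

0


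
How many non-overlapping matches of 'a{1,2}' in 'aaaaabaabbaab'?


Pattern 'a{1,2}' matches between 1 and 2 consecutive a's (greedy).
String: 'aaaaabaabbaab'
Finding runs of a's and applying greedy matching:
  Run at pos 0: 'aaaaa' (length 5)
  Run at pos 6: 'aa' (length 2)
  Run at pos 10: 'aa' (length 2)
Matches: ['aa', 'aa', 'a', 'aa', 'aa']
Count: 5

5


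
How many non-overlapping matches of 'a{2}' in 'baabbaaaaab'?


Pattern 'a{2}' matches exactly 2 consecutive a's (greedy, non-overlapping).
String: 'baabbaaaaab'
Scanning for runs of a's:
  Run at pos 1: 'aa' (length 2) -> 1 match(es)
  Run at pos 5: 'aaaaa' (length 5) -> 2 match(es)
Matches found: ['aa', 'aa', 'aa']
Total: 3

3


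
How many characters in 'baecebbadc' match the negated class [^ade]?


Negated class [^ade] matches any char NOT in {a, d, e}
Scanning 'baecebbadc':
  pos 0: 'b' -> MATCH
  pos 1: 'a' -> no (excluded)
  pos 2: 'e' -> no (excluded)
  pos 3: 'c' -> MATCH
  pos 4: 'e' -> no (excluded)
  pos 5: 'b' -> MATCH
  pos 6: 'b' -> MATCH
  pos 7: 'a' -> no (excluded)
  pos 8: 'd' -> no (excluded)
  pos 9: 'c' -> MATCH
Total matches: 5

5


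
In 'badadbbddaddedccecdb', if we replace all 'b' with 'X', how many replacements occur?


re.sub('b', 'X', text) replaces every occurrence of 'b' with 'X'.
Text: 'badadbbddaddedccecdb'
Scanning for 'b':
  pos 0: 'b' -> replacement #1
  pos 5: 'b' -> replacement #2
  pos 6: 'b' -> replacement #3
  pos 19: 'b' -> replacement #4
Total replacements: 4

4


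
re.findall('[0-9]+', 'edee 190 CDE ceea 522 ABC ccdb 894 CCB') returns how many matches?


Pattern '[0-9]+' finds one or more digits.
Text: 'edee 190 CDE ceea 522 ABC ccdb 894 CCB'
Scanning for matches:
  Match 1: '190'
  Match 2: '522'
  Match 3: '894'
Total matches: 3

3


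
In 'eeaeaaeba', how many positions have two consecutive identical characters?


Looking for consecutive identical characters in 'eeaeaaeba':
  pos 0-1: 'e' vs 'e' -> MATCH ('ee')
  pos 1-2: 'e' vs 'a' -> different
  pos 2-3: 'a' vs 'e' -> different
  pos 3-4: 'e' vs 'a' -> different
  pos 4-5: 'a' vs 'a' -> MATCH ('aa')
  pos 5-6: 'a' vs 'e' -> different
  pos 6-7: 'e' vs 'b' -> different
  pos 7-8: 'b' vs 'a' -> different
Consecutive identical pairs: ['ee', 'aa']
Count: 2

2


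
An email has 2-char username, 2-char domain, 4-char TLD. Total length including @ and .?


An email address has format: username@domain.tld
Username length: 2
'@' character: 1
Domain length: 2
'.' character: 1
TLD length: 4
Total = 2 + 1 + 2 + 1 + 4 = 10

10


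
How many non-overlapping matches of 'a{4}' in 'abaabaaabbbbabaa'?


Pattern 'a{4}' matches exactly 4 consecutive a's (greedy, non-overlapping).
String: 'abaabaaabbbbabaa'
Scanning for runs of a's:
  Run at pos 0: 'a' (length 1) -> 0 match(es)
  Run at pos 2: 'aa' (length 2) -> 0 match(es)
  Run at pos 5: 'aaa' (length 3) -> 0 match(es)
  Run at pos 12: 'a' (length 1) -> 0 match(es)
  Run at pos 14: 'aa' (length 2) -> 0 match(es)
Matches found: []
Total: 0

0


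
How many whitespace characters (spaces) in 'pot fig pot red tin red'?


\s matches whitespace characters (spaces, tabs, etc.).
Text: 'pot fig pot red tin red'
This text has 6 words separated by spaces.
Number of spaces = number of words - 1 = 6 - 1 = 5

5


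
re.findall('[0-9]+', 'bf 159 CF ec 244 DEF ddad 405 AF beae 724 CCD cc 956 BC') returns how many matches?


Pattern '[0-9]+' finds one or more digits.
Text: 'bf 159 CF ec 244 DEF ddad 405 AF beae 724 CCD cc 956 BC'
Scanning for matches:
  Match 1: '159'
  Match 2: '244'
  Match 3: '405'
  Match 4: '724'
  Match 5: '956'
Total matches: 5

5


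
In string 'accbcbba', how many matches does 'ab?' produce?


Pattern 'ab?' matches 'a' optionally followed by 'b'.
String: 'accbcbba'
Scanning left to right for 'a' then checking next char:
  Match 1: 'a' (a not followed by b)
  Match 2: 'a' (a not followed by b)
Total matches: 2

2


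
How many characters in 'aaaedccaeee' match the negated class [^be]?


Negated class [^be] matches any char NOT in {b, e}
Scanning 'aaaedccaeee':
  pos 0: 'a' -> MATCH
  pos 1: 'a' -> MATCH
  pos 2: 'a' -> MATCH
  pos 3: 'e' -> no (excluded)
  pos 4: 'd' -> MATCH
  pos 5: 'c' -> MATCH
  pos 6: 'c' -> MATCH
  pos 7: 'a' -> MATCH
  pos 8: 'e' -> no (excluded)
  pos 9: 'e' -> no (excluded)
  pos 10: 'e' -> no (excluded)
Total matches: 7

7


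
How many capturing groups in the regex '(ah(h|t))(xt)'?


To count capturing groups, count each '(' that starts a group.
Pattern: '(ah(h|t))(xt)'
Walking through the pattern:
  Position 0: '(' -> group #1
  Position 3: '(' -> group #2
  Position 9: '(' -> group #3
Total capturing groups: 3

3


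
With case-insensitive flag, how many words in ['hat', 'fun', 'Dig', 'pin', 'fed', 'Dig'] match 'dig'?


Case-insensitive matching: compare each word's lowercase form to 'dig'.
  'hat' -> lower='hat' -> no
  'fun' -> lower='fun' -> no
  'Dig' -> lower='dig' -> MATCH
  'pin' -> lower='pin' -> no
  'fed' -> lower='fed' -> no
  'Dig' -> lower='dig' -> MATCH
Matches: ['Dig', 'Dig']
Count: 2

2


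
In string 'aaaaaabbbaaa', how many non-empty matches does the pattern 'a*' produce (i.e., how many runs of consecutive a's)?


Pattern 'a*' matches zero or more a's. We want non-empty runs of consecutive a's.
String: 'aaaaaabbbaaa'
Walking through the string to find runs of a's:
  Run 1: positions 0-5 -> 'aaaaaa'
  Run 2: positions 9-11 -> 'aaa'
Non-empty runs found: ['aaaaaa', 'aaa']
Count: 2

2


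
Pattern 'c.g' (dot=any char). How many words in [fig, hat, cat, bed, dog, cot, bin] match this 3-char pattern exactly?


Pattern 'c.g' means: starts with 'c', any single char, ends with 'g'.
Checking each word (must be exactly 3 chars):
  'fig' (len=3): no
  'hat' (len=3): no
  'cat' (len=3): no
  'bed' (len=3): no
  'dog' (len=3): no
  'cot' (len=3): no
  'bin' (len=3): no
Matching words: []
Total: 0

0


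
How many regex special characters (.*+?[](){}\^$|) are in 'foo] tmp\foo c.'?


Regex special characters are: . * + ? [ ] ( ) { } \ ^ $ |
Scanning 'foo] tmp\foo c.':
  pos 3: ']' -> SPECIAL
  pos 8: '\' -> SPECIAL
  pos 14: '.' -> SPECIAL
Special chars found: [']', '\\', '.']
Total: 3

3


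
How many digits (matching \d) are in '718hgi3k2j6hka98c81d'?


\d matches any digit 0-9.
Scanning '718hgi3k2j6hka98c81d':
  pos 0: '7' -> DIGIT
  pos 1: '1' -> DIGIT
  pos 2: '8' -> DIGIT
  pos 6: '3' -> DIGIT
  pos 8: '2' -> DIGIT
  pos 10: '6' -> DIGIT
  pos 14: '9' -> DIGIT
  pos 15: '8' -> DIGIT
  pos 17: '8' -> DIGIT
  pos 18: '1' -> DIGIT
Digits found: ['7', '1', '8', '3', '2', '6', '9', '8', '8', '1']
Total: 10

10


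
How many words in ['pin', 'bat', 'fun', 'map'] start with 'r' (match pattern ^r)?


Pattern ^r anchors to start of word. Check which words begin with 'r':
  'pin' -> no
  'bat' -> no
  'fun' -> no
  'map' -> no
Matching words: []
Count: 0

0


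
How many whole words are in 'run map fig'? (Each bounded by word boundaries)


Word boundaries (\b) mark the start/end of each word.
Text: 'run map fig'
Splitting by whitespace:
  Word 1: 'run'
  Word 2: 'map'
  Word 3: 'fig'
Total whole words: 3

3


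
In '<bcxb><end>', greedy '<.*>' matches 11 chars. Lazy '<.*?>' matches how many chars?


Greedy '<.*>' tries to match as MUCH as possible.
Lazy '<.*?>' tries to match as LITTLE as possible.

String: '<bcxb><end>'
Greedy '<.*>' starts at first '<' and extends to the LAST '>': '<bcxb><end>' (11 chars)
Lazy '<.*?>' starts at first '<' and stops at the FIRST '>': '<bcxb>' (6 chars)

6


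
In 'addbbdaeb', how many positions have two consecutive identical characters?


Looking for consecutive identical characters in 'addbbdaeb':
  pos 0-1: 'a' vs 'd' -> different
  pos 1-2: 'd' vs 'd' -> MATCH ('dd')
  pos 2-3: 'd' vs 'b' -> different
  pos 3-4: 'b' vs 'b' -> MATCH ('bb')
  pos 4-5: 'b' vs 'd' -> different
  pos 5-6: 'd' vs 'a' -> different
  pos 6-7: 'a' vs 'e' -> different
  pos 7-8: 'e' vs 'b' -> different
Consecutive identical pairs: ['dd', 'bb']
Count: 2

2


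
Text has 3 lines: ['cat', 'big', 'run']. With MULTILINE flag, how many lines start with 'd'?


With MULTILINE flag, ^ matches the start of each line.
Lines: ['cat', 'big', 'run']
Checking which lines start with 'd':
  Line 1: 'cat' -> no
  Line 2: 'big' -> no
  Line 3: 'run' -> no
Matching lines: []
Count: 0

0


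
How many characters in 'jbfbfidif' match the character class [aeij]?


Character class [aeij] matches any of: {a, e, i, j}
Scanning string 'jbfbfidif' character by character:
  pos 0: 'j' -> MATCH
  pos 1: 'b' -> no
  pos 2: 'f' -> no
  pos 3: 'b' -> no
  pos 4: 'f' -> no
  pos 5: 'i' -> MATCH
  pos 6: 'd' -> no
  pos 7: 'i' -> MATCH
  pos 8: 'f' -> no
Total matches: 3

3


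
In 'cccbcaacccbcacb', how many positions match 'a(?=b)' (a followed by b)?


Lookahead 'a(?=b)' matches 'a' only when followed by 'b'.
String: 'cccbcaacccbcacb'
Checking each position where char is 'a':
  pos 5: 'a' -> no (next='a')
  pos 6: 'a' -> no (next='c')
  pos 12: 'a' -> no (next='c')
Matching positions: []
Count: 0

0


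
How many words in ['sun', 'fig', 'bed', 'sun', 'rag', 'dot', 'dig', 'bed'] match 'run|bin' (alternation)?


Alternation 'run|bin' matches either 'run' or 'bin'.
Checking each word:
  'sun' -> no
  'fig' -> no
  'bed' -> no
  'sun' -> no
  'rag' -> no
  'dot' -> no
  'dig' -> no
  'bed' -> no
Matches: []
Count: 0

0


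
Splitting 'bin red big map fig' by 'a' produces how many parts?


Splitting by 'a' breaks the string at each occurrence of the separator.
Text: 'bin red big map fig'
Parts after split:
  Part 1: 'bin red big m'
  Part 2: 'p fig'
Total parts: 2

2


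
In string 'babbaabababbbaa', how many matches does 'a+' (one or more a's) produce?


Pattern 'a+' matches one or more consecutive a's.
String: 'babbaabababbbaa'
Scanning for runs of a:
  Match 1: 'a' (length 1)
  Match 2: 'aa' (length 2)
  Match 3: 'a' (length 1)
  Match 4: 'a' (length 1)
  Match 5: 'aa' (length 2)
Total matches: 5

5


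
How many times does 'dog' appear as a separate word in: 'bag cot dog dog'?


Scanning each word for exact match 'dog':
  Word 1: 'bag' -> no
  Word 2: 'cot' -> no
  Word 3: 'dog' -> MATCH
  Word 4: 'dog' -> MATCH
Total matches: 2

2


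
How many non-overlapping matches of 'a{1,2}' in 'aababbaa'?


Pattern 'a{1,2}' matches between 1 and 2 consecutive a's (greedy).
String: 'aababbaa'
Finding runs of a's and applying greedy matching:
  Run at pos 0: 'aa' (length 2)
  Run at pos 3: 'a' (length 1)
  Run at pos 6: 'aa' (length 2)
Matches: ['aa', 'a', 'aa']
Count: 3

3


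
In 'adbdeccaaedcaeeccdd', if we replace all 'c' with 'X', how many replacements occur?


re.sub('c', 'X', text) replaces every occurrence of 'c' with 'X'.
Text: 'adbdeccaaedcaeeccdd'
Scanning for 'c':
  pos 5: 'c' -> replacement #1
  pos 6: 'c' -> replacement #2
  pos 11: 'c' -> replacement #3
  pos 15: 'c' -> replacement #4
  pos 16: 'c' -> replacement #5
Total replacements: 5

5


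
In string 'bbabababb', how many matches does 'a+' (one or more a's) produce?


Pattern 'a+' matches one or more consecutive a's.
String: 'bbabababb'
Scanning for runs of a:
  Match 1: 'a' (length 1)
  Match 2: 'a' (length 1)
  Match 3: 'a' (length 1)
Total matches: 3

3


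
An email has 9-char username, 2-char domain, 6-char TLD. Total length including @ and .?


An email address has format: username@domain.tld
Username length: 9
'@' character: 1
Domain length: 2
'.' character: 1
TLD length: 6
Total = 9 + 1 + 2 + 1 + 6 = 19

19


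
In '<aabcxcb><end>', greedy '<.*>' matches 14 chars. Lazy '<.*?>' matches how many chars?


Greedy '<.*>' tries to match as MUCH as possible.
Lazy '<.*?>' tries to match as LITTLE as possible.

String: '<aabcxcb><end>'
Greedy '<.*>' starts at first '<' and extends to the LAST '>': '<aabcxcb><end>' (14 chars)
Lazy '<.*?>' starts at first '<' and stops at the FIRST '>': '<aabcxcb>' (9 chars)

9


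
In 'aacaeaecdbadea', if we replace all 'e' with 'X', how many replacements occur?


re.sub('e', 'X', text) replaces every occurrence of 'e' with 'X'.
Text: 'aacaeaecdbadea'
Scanning for 'e':
  pos 4: 'e' -> replacement #1
  pos 6: 'e' -> replacement #2
  pos 12: 'e' -> replacement #3
Total replacements: 3

3


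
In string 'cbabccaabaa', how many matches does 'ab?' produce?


Pattern 'ab?' matches 'a' optionally followed by 'b'.
String: 'cbabccaabaa'
Scanning left to right for 'a' then checking next char:
  Match 1: 'ab' (a followed by b)
  Match 2: 'a' (a not followed by b)
  Match 3: 'ab' (a followed by b)
  Match 4: 'a' (a not followed by b)
  Match 5: 'a' (a not followed by b)
Total matches: 5

5


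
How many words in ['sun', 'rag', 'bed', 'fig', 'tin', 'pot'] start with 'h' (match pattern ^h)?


Pattern ^h anchors to start of word. Check which words begin with 'h':
  'sun' -> no
  'rag' -> no
  'bed' -> no
  'fig' -> no
  'tin' -> no
  'pot' -> no
Matching words: []
Count: 0

0


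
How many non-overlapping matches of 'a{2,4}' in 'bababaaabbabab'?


Pattern 'a{2,4}' matches between 2 and 4 consecutive a's (greedy).
String: 'bababaaabbabab'
Finding runs of a's and applying greedy matching:
  Run at pos 1: 'a' (length 1)
  Run at pos 3: 'a' (length 1)
  Run at pos 5: 'aaa' (length 3)
  Run at pos 10: 'a' (length 1)
  Run at pos 12: 'a' (length 1)
Matches: ['aaa']
Count: 1

1


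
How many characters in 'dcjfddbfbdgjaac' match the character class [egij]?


Character class [egij] matches any of: {e, g, i, j}
Scanning string 'dcjfddbfbdgjaac' character by character:
  pos 0: 'd' -> no
  pos 1: 'c' -> no
  pos 2: 'j' -> MATCH
  pos 3: 'f' -> no
  pos 4: 'd' -> no
  pos 5: 'd' -> no
  pos 6: 'b' -> no
  pos 7: 'f' -> no
  pos 8: 'b' -> no
  pos 9: 'd' -> no
  pos 10: 'g' -> MATCH
  pos 11: 'j' -> MATCH
  pos 12: 'a' -> no
  pos 13: 'a' -> no
  pos 14: 'c' -> no
Total matches: 3

3


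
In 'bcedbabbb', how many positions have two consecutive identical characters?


Looking for consecutive identical characters in 'bcedbabbb':
  pos 0-1: 'b' vs 'c' -> different
  pos 1-2: 'c' vs 'e' -> different
  pos 2-3: 'e' vs 'd' -> different
  pos 3-4: 'd' vs 'b' -> different
  pos 4-5: 'b' vs 'a' -> different
  pos 5-6: 'a' vs 'b' -> different
  pos 6-7: 'b' vs 'b' -> MATCH ('bb')
  pos 7-8: 'b' vs 'b' -> MATCH ('bb')
Consecutive identical pairs: ['bb', 'bb']
Count: 2

2


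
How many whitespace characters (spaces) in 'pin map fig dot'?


\s matches whitespace characters (spaces, tabs, etc.).
Text: 'pin map fig dot'
This text has 4 words separated by spaces.
Number of spaces = number of words - 1 = 4 - 1 = 3

3


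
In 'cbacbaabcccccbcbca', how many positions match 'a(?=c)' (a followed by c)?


Lookahead 'a(?=c)' matches 'a' only when followed by 'c'.
String: 'cbacbaabcccccbcbca'
Checking each position where char is 'a':
  pos 2: 'a' -> MATCH (next='c')
  pos 5: 'a' -> no (next='a')
  pos 6: 'a' -> no (next='b')
Matching positions: [2]
Count: 1

1


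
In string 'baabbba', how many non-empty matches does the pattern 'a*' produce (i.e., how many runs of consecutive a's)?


Pattern 'a*' matches zero or more a's. We want non-empty runs of consecutive a's.
String: 'baabbba'
Walking through the string to find runs of a's:
  Run 1: positions 1-2 -> 'aa'
  Run 2: positions 6-6 -> 'a'
Non-empty runs found: ['aa', 'a']
Count: 2

2


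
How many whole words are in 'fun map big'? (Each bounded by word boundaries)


Word boundaries (\b) mark the start/end of each word.
Text: 'fun map big'
Splitting by whitespace:
  Word 1: 'fun'
  Word 2: 'map'
  Word 3: 'big'
Total whole words: 3

3


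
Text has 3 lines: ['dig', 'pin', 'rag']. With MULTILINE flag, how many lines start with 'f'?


With MULTILINE flag, ^ matches the start of each line.
Lines: ['dig', 'pin', 'rag']
Checking which lines start with 'f':
  Line 1: 'dig' -> no
  Line 2: 'pin' -> no
  Line 3: 'rag' -> no
Matching lines: []
Count: 0

0


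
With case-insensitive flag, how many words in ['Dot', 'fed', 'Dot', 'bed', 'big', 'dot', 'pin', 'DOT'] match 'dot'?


Case-insensitive matching: compare each word's lowercase form to 'dot'.
  'Dot' -> lower='dot' -> MATCH
  'fed' -> lower='fed' -> no
  'Dot' -> lower='dot' -> MATCH
  'bed' -> lower='bed' -> no
  'big' -> lower='big' -> no
  'dot' -> lower='dot' -> MATCH
  'pin' -> lower='pin' -> no
  'DOT' -> lower='dot' -> MATCH
Matches: ['Dot', 'Dot', 'dot', 'DOT']
Count: 4

4


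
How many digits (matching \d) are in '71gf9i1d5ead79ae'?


\d matches any digit 0-9.
Scanning '71gf9i1d5ead79ae':
  pos 0: '7' -> DIGIT
  pos 1: '1' -> DIGIT
  pos 4: '9' -> DIGIT
  pos 6: '1' -> DIGIT
  pos 8: '5' -> DIGIT
  pos 12: '7' -> DIGIT
  pos 13: '9' -> DIGIT
Digits found: ['7', '1', '9', '1', '5', '7', '9']
Total: 7

7


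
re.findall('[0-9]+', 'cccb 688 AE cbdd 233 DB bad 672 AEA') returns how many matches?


Pattern '[0-9]+' finds one or more digits.
Text: 'cccb 688 AE cbdd 233 DB bad 672 AEA'
Scanning for matches:
  Match 1: '688'
  Match 2: '233'
  Match 3: '672'
Total matches: 3

3


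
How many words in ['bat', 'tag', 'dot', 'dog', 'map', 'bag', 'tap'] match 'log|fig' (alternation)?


Alternation 'log|fig' matches either 'log' or 'fig'.
Checking each word:
  'bat' -> no
  'tag' -> no
  'dot' -> no
  'dog' -> no
  'map' -> no
  'bag' -> no
  'tap' -> no
Matches: []
Count: 0

0


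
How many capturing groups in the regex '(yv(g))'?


To count capturing groups, count each '(' that starts a group.
Pattern: '(yv(g))'
Walking through the pattern:
  Position 0: '(' -> group #1
  Position 3: '(' -> group #2
Total capturing groups: 2

2


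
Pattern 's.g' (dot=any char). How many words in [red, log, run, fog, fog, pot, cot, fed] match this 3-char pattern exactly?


Pattern 's.g' means: starts with 's', any single char, ends with 'g'.
Checking each word (must be exactly 3 chars):
  'red' (len=3): no
  'log' (len=3): no
  'run' (len=3): no
  'fog' (len=3): no
  'fog' (len=3): no
  'pot' (len=3): no
  'cot' (len=3): no
  'fed' (len=3): no
Matching words: []
Total: 0

0


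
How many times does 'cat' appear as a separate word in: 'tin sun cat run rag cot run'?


Scanning each word for exact match 'cat':
  Word 1: 'tin' -> no
  Word 2: 'sun' -> no
  Word 3: 'cat' -> MATCH
  Word 4: 'run' -> no
  Word 5: 'rag' -> no
  Word 6: 'cot' -> no
  Word 7: 'run' -> no
Total matches: 1

1


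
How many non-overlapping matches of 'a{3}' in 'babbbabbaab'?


Pattern 'a{3}' matches exactly 3 consecutive a's (greedy, non-overlapping).
String: 'babbbabbaab'
Scanning for runs of a's:
  Run at pos 1: 'a' (length 1) -> 0 match(es)
  Run at pos 5: 'a' (length 1) -> 0 match(es)
  Run at pos 8: 'aa' (length 2) -> 0 match(es)
Matches found: []
Total: 0

0


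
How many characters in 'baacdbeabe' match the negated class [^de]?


Negated class [^de] matches any char NOT in {d, e}
Scanning 'baacdbeabe':
  pos 0: 'b' -> MATCH
  pos 1: 'a' -> MATCH
  pos 2: 'a' -> MATCH
  pos 3: 'c' -> MATCH
  pos 4: 'd' -> no (excluded)
  pos 5: 'b' -> MATCH
  pos 6: 'e' -> no (excluded)
  pos 7: 'a' -> MATCH
  pos 8: 'b' -> MATCH
  pos 9: 'e' -> no (excluded)
Total matches: 7

7


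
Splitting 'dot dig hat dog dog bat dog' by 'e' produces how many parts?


Splitting by 'e' breaks the string at each occurrence of the separator.
Text: 'dot dig hat dog dog bat dog'
Parts after split:
  Part 1: 'dot dig hat dog dog bat dog'
Total parts: 1

1


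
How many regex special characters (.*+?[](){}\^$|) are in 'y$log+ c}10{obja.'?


Regex special characters are: . * + ? [ ] ( ) { } \ ^ $ |
Scanning 'y$log+ c}10{obja.':
  pos 1: '$' -> SPECIAL
  pos 5: '+' -> SPECIAL
  pos 8: '}' -> SPECIAL
  pos 11: '{' -> SPECIAL
  pos 16: '.' -> SPECIAL
Special chars found: ['$', '+', '}', '{', '.']
Total: 5

5


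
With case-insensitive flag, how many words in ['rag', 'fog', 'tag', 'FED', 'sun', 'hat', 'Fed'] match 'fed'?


Case-insensitive matching: compare each word's lowercase form to 'fed'.
  'rag' -> lower='rag' -> no
  'fog' -> lower='fog' -> no
  'tag' -> lower='tag' -> no
  'FED' -> lower='fed' -> MATCH
  'sun' -> lower='sun' -> no
  'hat' -> lower='hat' -> no
  'Fed' -> lower='fed' -> MATCH
Matches: ['FED', 'Fed']
Count: 2

2


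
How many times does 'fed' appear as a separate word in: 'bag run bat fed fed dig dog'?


Scanning each word for exact match 'fed':
  Word 1: 'bag' -> no
  Word 2: 'run' -> no
  Word 3: 'bat' -> no
  Word 4: 'fed' -> MATCH
  Word 5: 'fed' -> MATCH
  Word 6: 'dig' -> no
  Word 7: 'dog' -> no
Total matches: 2

2


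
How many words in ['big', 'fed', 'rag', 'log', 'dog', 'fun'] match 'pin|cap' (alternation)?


Alternation 'pin|cap' matches either 'pin' or 'cap'.
Checking each word:
  'big' -> no
  'fed' -> no
  'rag' -> no
  'log' -> no
  'dog' -> no
  'fun' -> no
Matches: []
Count: 0

0


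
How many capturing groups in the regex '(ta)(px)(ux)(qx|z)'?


To count capturing groups, count each '(' that starts a group.
Pattern: '(ta)(px)(ux)(qx|z)'
Walking through the pattern:
  Position 0: '(' -> group #1
  Position 4: '(' -> group #2
  Position 8: '(' -> group #3
  Position 12: '(' -> group #4
Total capturing groups: 4

4


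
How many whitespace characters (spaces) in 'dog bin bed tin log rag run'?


\s matches whitespace characters (spaces, tabs, etc.).
Text: 'dog bin bed tin log rag run'
This text has 7 words separated by spaces.
Number of spaces = number of words - 1 = 7 - 1 = 6

6


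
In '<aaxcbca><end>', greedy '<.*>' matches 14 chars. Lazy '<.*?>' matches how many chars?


Greedy '<.*>' tries to match as MUCH as possible.
Lazy '<.*?>' tries to match as LITTLE as possible.

String: '<aaxcbca><end>'
Greedy '<.*>' starts at first '<' and extends to the LAST '>': '<aaxcbca><end>' (14 chars)
Lazy '<.*?>' starts at first '<' and stops at the FIRST '>': '<aaxcbca>' (9 chars)

9


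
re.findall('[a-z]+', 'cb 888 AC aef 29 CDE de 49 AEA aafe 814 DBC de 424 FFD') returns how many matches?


Pattern '[a-z]+' finds one or more lowercase letters.
Text: 'cb 888 AC aef 29 CDE de 49 AEA aafe 814 DBC de 424 FFD'
Scanning for matches:
  Match 1: 'cb'
  Match 2: 'aef'
  Match 3: 'de'
  Match 4: 'aafe'
  Match 5: 'de'
Total matches: 5

5


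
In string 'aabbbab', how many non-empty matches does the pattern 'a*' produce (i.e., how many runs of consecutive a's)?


Pattern 'a*' matches zero or more a's. We want non-empty runs of consecutive a's.
String: 'aabbbab'
Walking through the string to find runs of a's:
  Run 1: positions 0-1 -> 'aa'
  Run 2: positions 5-5 -> 'a'
Non-empty runs found: ['aa', 'a']
Count: 2

2


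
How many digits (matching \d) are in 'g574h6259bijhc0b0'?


\d matches any digit 0-9.
Scanning 'g574h6259bijhc0b0':
  pos 1: '5' -> DIGIT
  pos 2: '7' -> DIGIT
  pos 3: '4' -> DIGIT
  pos 5: '6' -> DIGIT
  pos 6: '2' -> DIGIT
  pos 7: '5' -> DIGIT
  pos 8: '9' -> DIGIT
  pos 14: '0' -> DIGIT
  pos 16: '0' -> DIGIT
Digits found: ['5', '7', '4', '6', '2', '5', '9', '0', '0']
Total: 9

9


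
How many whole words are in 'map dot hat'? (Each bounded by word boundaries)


Word boundaries (\b) mark the start/end of each word.
Text: 'map dot hat'
Splitting by whitespace:
  Word 1: 'map'
  Word 2: 'dot'
  Word 3: 'hat'
Total whole words: 3

3


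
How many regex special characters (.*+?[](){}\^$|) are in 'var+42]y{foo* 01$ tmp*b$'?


Regex special characters are: . * + ? [ ] ( ) { } \ ^ $ |
Scanning 'var+42]y{foo* 01$ tmp*b$':
  pos 3: '+' -> SPECIAL
  pos 6: ']' -> SPECIAL
  pos 8: '{' -> SPECIAL
  pos 12: '*' -> SPECIAL
  pos 16: '$' -> SPECIAL
  pos 21: '*' -> SPECIAL
  pos 23: '$' -> SPECIAL
Special chars found: ['+', ']', '{', '*', '$', '*', '$']
Total: 7

7


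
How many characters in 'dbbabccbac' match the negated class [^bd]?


Negated class [^bd] matches any char NOT in {b, d}
Scanning 'dbbabccbac':
  pos 0: 'd' -> no (excluded)
  pos 1: 'b' -> no (excluded)
  pos 2: 'b' -> no (excluded)
  pos 3: 'a' -> MATCH
  pos 4: 'b' -> no (excluded)
  pos 5: 'c' -> MATCH
  pos 6: 'c' -> MATCH
  pos 7: 'b' -> no (excluded)
  pos 8: 'a' -> MATCH
  pos 9: 'c' -> MATCH
Total matches: 5

5


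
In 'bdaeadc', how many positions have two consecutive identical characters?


Looking for consecutive identical characters in 'bdaeadc':
  pos 0-1: 'b' vs 'd' -> different
  pos 1-2: 'd' vs 'a' -> different
  pos 2-3: 'a' vs 'e' -> different
  pos 3-4: 'e' vs 'a' -> different
  pos 4-5: 'a' vs 'd' -> different
  pos 5-6: 'd' vs 'c' -> different
Consecutive identical pairs: []
Count: 0

0


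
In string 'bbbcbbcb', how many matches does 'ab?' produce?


Pattern 'ab?' matches 'a' optionally followed by 'b'.
String: 'bbbcbbcb'
Scanning left to right for 'a' then checking next char:
Total matches: 0

0


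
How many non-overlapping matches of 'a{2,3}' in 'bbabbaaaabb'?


Pattern 'a{2,3}' matches between 2 and 3 consecutive a's (greedy).
String: 'bbabbaaaabb'
Finding runs of a's and applying greedy matching:
  Run at pos 2: 'a' (length 1)
  Run at pos 5: 'aaaa' (length 4)
Matches: ['aaa']
Count: 1

1


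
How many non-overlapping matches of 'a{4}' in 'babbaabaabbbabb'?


Pattern 'a{4}' matches exactly 4 consecutive a's (greedy, non-overlapping).
String: 'babbaabaabbbabb'
Scanning for runs of a's:
  Run at pos 1: 'a' (length 1) -> 0 match(es)
  Run at pos 4: 'aa' (length 2) -> 0 match(es)
  Run at pos 7: 'aa' (length 2) -> 0 match(es)
  Run at pos 12: 'a' (length 1) -> 0 match(es)
Matches found: []
Total: 0

0


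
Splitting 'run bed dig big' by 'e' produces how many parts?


Splitting by 'e' breaks the string at each occurrence of the separator.
Text: 'run bed dig big'
Parts after split:
  Part 1: 'run b'
  Part 2: 'd dig big'
Total parts: 2

2


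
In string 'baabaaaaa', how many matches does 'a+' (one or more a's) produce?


Pattern 'a+' matches one or more consecutive a's.
String: 'baabaaaaa'
Scanning for runs of a:
  Match 1: 'aa' (length 2)
  Match 2: 'aaaaa' (length 5)
Total matches: 2

2


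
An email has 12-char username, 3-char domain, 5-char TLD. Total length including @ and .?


An email address has format: username@domain.tld
Username length: 12
'@' character: 1
Domain length: 3
'.' character: 1
TLD length: 5
Total = 12 + 1 + 3 + 1 + 5 = 22

22


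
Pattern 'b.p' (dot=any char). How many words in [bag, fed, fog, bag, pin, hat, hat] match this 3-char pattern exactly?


Pattern 'b.p' means: starts with 'b', any single char, ends with 'p'.
Checking each word (must be exactly 3 chars):
  'bag' (len=3): no
  'fed' (len=3): no
  'fog' (len=3): no
  'bag' (len=3): no
  'pin' (len=3): no
  'hat' (len=3): no
  'hat' (len=3): no
Matching words: []
Total: 0

0


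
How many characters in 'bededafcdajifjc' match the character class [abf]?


Character class [abf] matches any of: {a, b, f}
Scanning string 'bededafcdajifjc' character by character:
  pos 0: 'b' -> MATCH
  pos 1: 'e' -> no
  pos 2: 'd' -> no
  pos 3: 'e' -> no
  pos 4: 'd' -> no
  pos 5: 'a' -> MATCH
  pos 6: 'f' -> MATCH
  pos 7: 'c' -> no
  pos 8: 'd' -> no
  pos 9: 'a' -> MATCH
  pos 10: 'j' -> no
  pos 11: 'i' -> no
  pos 12: 'f' -> MATCH
  pos 13: 'j' -> no
  pos 14: 'c' -> no
Total matches: 5

5


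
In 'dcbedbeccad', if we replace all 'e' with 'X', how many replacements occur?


re.sub('e', 'X', text) replaces every occurrence of 'e' with 'X'.
Text: 'dcbedbeccad'
Scanning for 'e':
  pos 3: 'e' -> replacement #1
  pos 6: 'e' -> replacement #2
Total replacements: 2

2


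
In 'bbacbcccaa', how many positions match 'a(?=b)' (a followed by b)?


Lookahead 'a(?=b)' matches 'a' only when followed by 'b'.
String: 'bbacbcccaa'
Checking each position where char is 'a':
  pos 2: 'a' -> no (next='c')
  pos 8: 'a' -> no (next='a')
Matching positions: []
Count: 0

0


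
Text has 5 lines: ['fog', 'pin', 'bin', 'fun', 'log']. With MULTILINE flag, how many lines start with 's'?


With MULTILINE flag, ^ matches the start of each line.
Lines: ['fog', 'pin', 'bin', 'fun', 'log']
Checking which lines start with 's':
  Line 1: 'fog' -> no
  Line 2: 'pin' -> no
  Line 3: 'bin' -> no
  Line 4: 'fun' -> no
  Line 5: 'log' -> no
Matching lines: []
Count: 0

0


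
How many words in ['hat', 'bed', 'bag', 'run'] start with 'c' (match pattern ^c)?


Pattern ^c anchors to start of word. Check which words begin with 'c':
  'hat' -> no
  'bed' -> no
  'bag' -> no
  'run' -> no
Matching words: []
Count: 0

0


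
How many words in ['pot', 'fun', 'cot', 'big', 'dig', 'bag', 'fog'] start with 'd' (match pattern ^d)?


Pattern ^d anchors to start of word. Check which words begin with 'd':
  'pot' -> no
  'fun' -> no
  'cot' -> no
  'big' -> no
  'dig' -> MATCH (starts with 'd')
  'bag' -> no
  'fog' -> no
Matching words: ['dig']
Count: 1

1


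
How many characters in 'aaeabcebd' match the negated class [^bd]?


Negated class [^bd] matches any char NOT in {b, d}
Scanning 'aaeabcebd':
  pos 0: 'a' -> MATCH
  pos 1: 'a' -> MATCH
  pos 2: 'e' -> MATCH
  pos 3: 'a' -> MATCH
  pos 4: 'b' -> no (excluded)
  pos 5: 'c' -> MATCH
  pos 6: 'e' -> MATCH
  pos 7: 'b' -> no (excluded)
  pos 8: 'd' -> no (excluded)
Total matches: 6

6


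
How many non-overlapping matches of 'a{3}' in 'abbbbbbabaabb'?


Pattern 'a{3}' matches exactly 3 consecutive a's (greedy, non-overlapping).
String: 'abbbbbbabaabb'
Scanning for runs of a's:
  Run at pos 0: 'a' (length 1) -> 0 match(es)
  Run at pos 7: 'a' (length 1) -> 0 match(es)
  Run at pos 9: 'aa' (length 2) -> 0 match(es)
Matches found: []
Total: 0

0


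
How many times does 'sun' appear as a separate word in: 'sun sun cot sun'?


Scanning each word for exact match 'sun':
  Word 1: 'sun' -> MATCH
  Word 2: 'sun' -> MATCH
  Word 3: 'cot' -> no
  Word 4: 'sun' -> MATCH
Total matches: 3

3


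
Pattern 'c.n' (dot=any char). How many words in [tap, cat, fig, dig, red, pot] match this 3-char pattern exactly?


Pattern 'c.n' means: starts with 'c', any single char, ends with 'n'.
Checking each word (must be exactly 3 chars):
  'tap' (len=3): no
  'cat' (len=3): no
  'fig' (len=3): no
  'dig' (len=3): no
  'red' (len=3): no
  'pot' (len=3): no
Matching words: []
Total: 0

0


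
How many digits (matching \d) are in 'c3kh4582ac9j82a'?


\d matches any digit 0-9.
Scanning 'c3kh4582ac9j82a':
  pos 1: '3' -> DIGIT
  pos 4: '4' -> DIGIT
  pos 5: '5' -> DIGIT
  pos 6: '8' -> DIGIT
  pos 7: '2' -> DIGIT
  pos 10: '9' -> DIGIT
  pos 12: '8' -> DIGIT
  pos 13: '2' -> DIGIT
Digits found: ['3', '4', '5', '8', '2', '9', '8', '2']
Total: 8

8


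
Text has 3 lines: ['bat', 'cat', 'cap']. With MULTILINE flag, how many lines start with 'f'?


With MULTILINE flag, ^ matches the start of each line.
Lines: ['bat', 'cat', 'cap']
Checking which lines start with 'f':
  Line 1: 'bat' -> no
  Line 2: 'cat' -> no
  Line 3: 'cap' -> no
Matching lines: []
Count: 0

0


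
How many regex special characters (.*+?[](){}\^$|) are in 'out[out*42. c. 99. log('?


Regex special characters are: . * + ? [ ] ( ) { } \ ^ $ |
Scanning 'out[out*42. c. 99. log(':
  pos 3: '[' -> SPECIAL
  pos 7: '*' -> SPECIAL
  pos 10: '.' -> SPECIAL
  pos 13: '.' -> SPECIAL
  pos 17: '.' -> SPECIAL
  pos 22: '(' -> SPECIAL
Special chars found: ['[', '*', '.', '.', '.', '(']
Total: 6

6


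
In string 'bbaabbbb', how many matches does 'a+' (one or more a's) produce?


Pattern 'a+' matches one or more consecutive a's.
String: 'bbaabbbb'
Scanning for runs of a:
  Match 1: 'aa' (length 2)
Total matches: 1

1


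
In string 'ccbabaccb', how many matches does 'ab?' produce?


Pattern 'ab?' matches 'a' optionally followed by 'b'.
String: 'ccbabaccb'
Scanning left to right for 'a' then checking next char:
  Match 1: 'ab' (a followed by b)
  Match 2: 'a' (a not followed by b)
Total matches: 2

2


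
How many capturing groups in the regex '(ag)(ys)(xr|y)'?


To count capturing groups, count each '(' that starts a group.
Pattern: '(ag)(ys)(xr|y)'
Walking through the pattern:
  Position 0: '(' -> group #1
  Position 4: '(' -> group #2
  Position 8: '(' -> group #3
Total capturing groups: 3

3


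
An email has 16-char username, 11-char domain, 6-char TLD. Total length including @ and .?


An email address has format: username@domain.tld
Username length: 16
'@' character: 1
Domain length: 11
'.' character: 1
TLD length: 6
Total = 16 + 1 + 11 + 1 + 6 = 35

35


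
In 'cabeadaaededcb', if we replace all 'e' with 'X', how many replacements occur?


re.sub('e', 'X', text) replaces every occurrence of 'e' with 'X'.
Text: 'cabeadaaededcb'
Scanning for 'e':
  pos 3: 'e' -> replacement #1
  pos 8: 'e' -> replacement #2
  pos 10: 'e' -> replacement #3
Total replacements: 3

3


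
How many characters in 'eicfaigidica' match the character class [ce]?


Character class [ce] matches any of: {c, e}
Scanning string 'eicfaigidica' character by character:
  pos 0: 'e' -> MATCH
  pos 1: 'i' -> no
  pos 2: 'c' -> MATCH
  pos 3: 'f' -> no
  pos 4: 'a' -> no
  pos 5: 'i' -> no
  pos 6: 'g' -> no
  pos 7: 'i' -> no
  pos 8: 'd' -> no
  pos 9: 'i' -> no
  pos 10: 'c' -> MATCH
  pos 11: 'a' -> no
Total matches: 3

3
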